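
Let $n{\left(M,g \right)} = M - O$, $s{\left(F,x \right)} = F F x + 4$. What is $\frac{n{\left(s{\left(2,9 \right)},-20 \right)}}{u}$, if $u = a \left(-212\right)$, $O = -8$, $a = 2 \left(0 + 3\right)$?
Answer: $- \frac{2}{53} \approx -0.037736$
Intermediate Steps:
$a = 6$ ($a = 2 \cdot 3 = 6$)
$u = -1272$ ($u = 6 \left(-212\right) = -1272$)
$s{\left(F,x \right)} = 4 + x F^{2}$ ($s{\left(F,x \right)} = F^{2} x + 4 = x F^{2} + 4 = 4 + x F^{2}$)
$n{\left(M,g \right)} = 8 + M$ ($n{\left(M,g \right)} = M - -8 = M + 8 = 8 + M$)
$\frac{n{\left(s{\left(2,9 \right)},-20 \right)}}{u} = \frac{8 + \left(4 + 9 \cdot 2^{2}\right)}{-1272} = \left(8 + \left(4 + 9 \cdot 4\right)\right) \left(- \frac{1}{1272}\right) = \left(8 + \left(4 + 36\right)\right) \left(- \frac{1}{1272}\right) = \left(8 + 40\right) \left(- \frac{1}{1272}\right) = 48 \left(- \frac{1}{1272}\right) = - \frac{2}{53}$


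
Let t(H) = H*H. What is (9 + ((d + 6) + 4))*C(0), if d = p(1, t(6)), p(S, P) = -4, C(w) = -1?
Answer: -15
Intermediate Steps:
t(H) = H**2
d = -4
(9 + ((d + 6) + 4))*C(0) = (9 + ((-4 + 6) + 4))*(-1) = (9 + (2 + 4))*(-1) = (9 + 6)*(-1) = 15*(-1) = -15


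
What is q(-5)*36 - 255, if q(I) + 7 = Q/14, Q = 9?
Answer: -3387/7 ≈ -483.86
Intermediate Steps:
q(I) = -89/14 (q(I) = -7 + 9/14 = -89/14)
q(-5)*36 - 255 = -89/14*36 - 255 = -1602/7 - 255 = -3387/7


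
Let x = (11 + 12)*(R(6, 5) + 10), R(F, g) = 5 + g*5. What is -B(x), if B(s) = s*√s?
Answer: -1840*√230 ≈ -27905.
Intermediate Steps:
R(F, g) = 5 + 5*g
x = 920 (x = (11 + 12)*((5 + 5*5) + 10) = 23*((5 + 25) + 10) = 23*(30 + 10) = 23*40 = 920)
B(s) = s^(3/2)
-B(x) = -920^(3/2) = -1840*√230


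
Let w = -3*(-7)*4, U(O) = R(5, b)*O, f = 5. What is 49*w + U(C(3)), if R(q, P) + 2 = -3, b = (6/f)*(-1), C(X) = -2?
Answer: 4126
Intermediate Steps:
b = -6/5 (b = (6/5)*(-1) = -6/5 ≈ -1.2000)
R(q, P) = -5 (R(q, P) = -2 - 3 = -5)
U(O) = -5*O
w = 84 (w = 21*4 = 84)
49*w + U(C(3)) = 49*84 - 5*(-2) = 4116 + 10 = 4126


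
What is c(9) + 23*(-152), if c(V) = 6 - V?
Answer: -3499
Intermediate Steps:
c(9) + 23*(-152) = (6 - 1*9) + 23*(-152) = (6 - 9) - 3496 = -3 - 3496 = -3499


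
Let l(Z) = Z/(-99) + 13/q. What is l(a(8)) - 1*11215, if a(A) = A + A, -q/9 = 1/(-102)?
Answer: -1095715/99 ≈ -11068.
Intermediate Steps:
q = 3/34 (q = -9/(-102) = -9*(-1/102) = 3/34 ≈ 0.088235)
a(A) = 2*A
l(Z) = 442/3 - Z/99 (l(Z) = Z/(-99) + 13/(3/34) = Z*(-1/99) + 13*(34/3) = -Z/99 + 442/3 = 442/3 - Z/99)
l(a(8)) - 1*11215 = (442/3 - 2*8/99) - 1*11215 = (442/3 - 1/99*16) - 11215 = (442/3 - 16/99) - 11215 = 14570/99 - 11215 = -1095715/99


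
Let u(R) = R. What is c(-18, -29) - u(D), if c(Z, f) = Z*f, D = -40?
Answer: 562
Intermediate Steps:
c(-18, -29) - u(D) = -18*(-29) - 1*(-40) = 522 + 40 = 562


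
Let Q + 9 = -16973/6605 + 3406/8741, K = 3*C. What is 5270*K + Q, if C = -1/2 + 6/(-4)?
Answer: -1826204197208/57734305 ≈ -31631.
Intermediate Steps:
C = -2 (C = -1*1/2 + 6*(-1/4) = -1/2 - 3/2 = -2)
K = -6 (K = 3*(-2) = -6)
Q = -645473108/57734305 (Q = -9 + (-16973/6605 + 3406/8741) = -9 - 125864363/57734305 = -645473108/57734305 ≈ -11.180)
5270*K + Q = 5270*(-6) - 645473108/57734305 = -31620 - 645473108/57734305 = -1826204197208/57734305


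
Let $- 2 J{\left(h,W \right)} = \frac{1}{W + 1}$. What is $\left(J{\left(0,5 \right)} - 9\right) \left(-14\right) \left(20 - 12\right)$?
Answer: $\frac{3052}{3} \approx 1017.3$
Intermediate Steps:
$J{\left(h,W \right)} = - \frac{1}{2 \left(1 + W\right)}$ ($J{\left(h,W \right)} = - \frac{1}{2 \left(W + 1\right)} = - \frac{1}{2 \left(1 + W\right)}$)
$\left(J{\left(0,5 \right)} - 9\right) \left(-14\right) \left(20 - 12\right) = \left(- \frac{1}{2 + 2 \cdot 5} - 9\right) \left(-14\right) \left(20 - 12\right) = \left(- \frac{1}{2 + 10} - 9\right) \left(-14\right) 8 = \left(- \frac{1}{12} - 9\right) \left(-14\right) 8 = \left(- \frac{109}{12}\right) \left(-14\right) 8 = \frac{763}{6} \cdot 8 = \frac{3052}{3}$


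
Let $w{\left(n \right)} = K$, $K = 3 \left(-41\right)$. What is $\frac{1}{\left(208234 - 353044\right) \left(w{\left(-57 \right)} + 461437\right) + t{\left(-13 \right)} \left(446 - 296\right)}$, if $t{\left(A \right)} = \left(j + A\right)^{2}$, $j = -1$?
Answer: $- \frac{1}{66802850940} \approx -1.4969 \cdot 10^{-11}$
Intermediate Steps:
$K = -123$
$w{\left(n \right)} = -123$
$t{\left(A \right)} = \left(-1 + A\right)^{2}$
$\frac{1}{\left(208234 - 353044\right) \left(w{\left(-57 \right)} + 461437\right) + t{\left(-13 \right)} \left(446 - 296\right)} = \frac{1}{\left(208234 - 353044\right) \left(-123 + 461437\right) + \left(-1 - 13\right)^{2} \left(446 - 296\right)} = \frac{1}{\left(-144810\right) 461314 + \left(-14\right)^{2} \cdot 150} = \frac{1}{-66802880340 + 196 \cdot 150} = \frac{1}{-66802880340 + 29400} = \frac{1}{-66802850940} = - \frac{1}{66802850940}$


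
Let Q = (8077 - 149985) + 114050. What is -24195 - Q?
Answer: 3663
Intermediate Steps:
Q = -27858 (Q = -141908 + 114050 = -27858)
-24195 - Q = -24195 - 1*(-27858) = -24195 + 27858 = 3663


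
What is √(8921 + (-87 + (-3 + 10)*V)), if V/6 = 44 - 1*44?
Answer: √8834 ≈ 93.989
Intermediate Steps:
V = 0 (V = 6*(44 - 1*44) = 6*(44 - 44) = 6*0 = 0)
√(8921 + (-87 + (-3 + 10)*V)) = √(8921 + (-87 + (-3 + 10)*0)) = √(8921 + (-87 + 7*0)) = √(8921 + (-87 + 0)) = √(8921 - 87) = √8834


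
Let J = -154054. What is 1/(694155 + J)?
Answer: 1/540101 ≈ 1.8515e-6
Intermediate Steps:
1/(694155 + J) = 1/(694155 - 154054) = 1/540101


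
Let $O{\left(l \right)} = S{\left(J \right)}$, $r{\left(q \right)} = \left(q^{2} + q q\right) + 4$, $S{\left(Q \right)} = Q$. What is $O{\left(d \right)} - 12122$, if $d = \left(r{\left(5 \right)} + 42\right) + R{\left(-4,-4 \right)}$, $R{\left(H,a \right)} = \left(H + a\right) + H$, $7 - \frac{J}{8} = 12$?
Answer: $-12162$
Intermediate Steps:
$J = -40$ ($J = 56 - 96 = -40$)
$R{\left(H,a \right)} = a + 2 H$
$r{\left(q \right)} = 4 + 2 q^{2}$ ($r{\left(q \right)} = \left(q^{2} + q^{2}\right) + 4 = 2 q^{2} + 4 = 4 + 2 q^{2}$)
$d = 84$ ($d = \left(\left(4 + 2 \cdot 5^{2}\right) + 42\right) + \left(-4 + 2 \left(-4\right)\right) = \left(\left(4 + 2 \cdot 25\right) + 42\right) - 12 = \left(\left(4 + 50\right) + 42\right) - 12 = \left(54 + 42\right) - 12 = 96 - 12 = 84$)
$O{\left(l \right)} = -40$
$O{\left(d \right)} - 12122 = -40 - 12122 = -12162$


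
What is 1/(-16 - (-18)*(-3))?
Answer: -1/70 ≈ -0.014286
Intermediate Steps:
1/(-16 - (-18)*(-3)) = 1/(-16 - 2*27) = 1/(-16 - 54) = 1/(-70) = -1/70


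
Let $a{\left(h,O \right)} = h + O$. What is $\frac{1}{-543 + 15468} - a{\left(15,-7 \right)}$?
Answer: $- \frac{119399}{14925} \approx -7.9999$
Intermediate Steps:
$a{\left(h,O \right)} = O + h$
$\frac{1}{-543 + 15468} - a{\left(15,-7 \right)} = \frac{1}{-543 + 15468} - \left(-7 + 15\right) = \frac{1}{14925} - 8 = - \frac{119399}{14925}$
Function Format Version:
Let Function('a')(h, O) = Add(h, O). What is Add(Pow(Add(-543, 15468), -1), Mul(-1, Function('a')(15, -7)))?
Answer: Rational(-119399, 14925) ≈ -7.9999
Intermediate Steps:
Function('a')(h, O) = Add(O, h)
Add(Pow(Add(-543, 15468), -1), Mul(-1, Function('a')(15, -7))) = Add(Pow(Add(-543, 15468), -1), Mul(-1, Add(-7, 15))) = Add(Pow(14925, -1), Mul(-1, 8)) = Add(Rational(1, 14925), -8) = Rational(-119399, 14925)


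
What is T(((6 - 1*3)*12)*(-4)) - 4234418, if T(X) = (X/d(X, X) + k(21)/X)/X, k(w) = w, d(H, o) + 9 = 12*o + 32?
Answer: -49902446748257/11784960 ≈ -4.2344e+6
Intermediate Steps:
d(H, o) = 23 + 12*o (d(H, o) = -9 + (12*o + 32) = -9 + (32 + 12*o) = 23 + 12*o)
T(X) = (21/X + X/(23 + 12*X))/X (T(X) = (X/(23 + 12*X) + 21/X)/X = (21/X + X/(23 + 12*X))/X)
T(((6 - 1*3)*12)*(-4)) - 4234418 = (483 + (((6 - 1*3)*12)*(-4))**2 + 252*(((6 - 1*3)*12)*(-4)))/((((6 - 1*3)*12)*(-4))**2*(23 + 12*(((6 - 1*3)*12)*(-4)))) - 4234418 = (483 + (((6 - 3)*12)*(-4))**2 + 252*(((6 - 3)*12)*(-4)))/((((6 - 3)*12)*(-4))**2*(23 + 12*(((6 - 3)*12)*(-4)))) - 4234418 = (483 + ((3*12)*(-4))**2 + 252*((3*12)*(-4)))/(((3*12)*(-4))**2*(23 + 12*((3*12)*(-4)))) - 4234418 = (483 + (36*(-4))**2 + 252*(36*(-4)))/((36*(-4))**2*(23 + 12*(36*(-4)))) - 4234418 = (483 + (-144)**2 + 252*(-144))/((-144)**2*(23 + 12*(-144))) - 4234418 = (483 + 20736 - 36288)/(20736*(23 - 1728)) - 4234418 = (1/20736)*(-15069)/(-1705) - 4234418 = (1/20736)*(-1/1705)*(-15069) - 4234418 = 5023/11784960 - 4234418 = -49902446748257/11784960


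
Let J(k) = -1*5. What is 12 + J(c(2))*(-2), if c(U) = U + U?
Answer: 22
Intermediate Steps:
c(U) = 2*U
J(k) = -5
12 + J(c(2))*(-2) = 12 - 5*(-2) = 12 + 10 = 22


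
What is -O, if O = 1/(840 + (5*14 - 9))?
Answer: -1/901 ≈ -0.0011099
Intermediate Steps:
O = 1/901 (O = 1/(840 + (70 - 9)) = 1/(840 + 61) = 1/901 ≈ 0.0011099)
-O = -1*1/901 = -1/901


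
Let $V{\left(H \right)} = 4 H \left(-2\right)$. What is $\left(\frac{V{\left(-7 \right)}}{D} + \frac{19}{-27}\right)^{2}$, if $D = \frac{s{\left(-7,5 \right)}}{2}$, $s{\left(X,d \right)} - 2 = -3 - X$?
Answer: $\frac{235225}{729} \approx 322.67$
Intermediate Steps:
$s{\left(X,d \right)} = -1 - X$ ($s{\left(X,d \right)} = 2 - \left(3 + X\right) = -1 - X$)
$D = 3$ ($D = \frac{-1 - -7}{2} = \left(-1 + 7\right) \frac{1}{2} = 6 \cdot \frac{1}{2} = 3$)
$V{\left(H \right)} = - 8 H$
$\left(\frac{V{\left(-7 \right)}}{D} + \frac{19}{-27}\right)^{2} = \left(\frac{\left(-8\right) \left(-7\right)}{3} + \frac{19}{-27}\right)^{2} = \left(56 \cdot \frac{1}{3} + 19 \left(- \frac{1}{27}\right)\right)^{2} = \left(\frac{56}{3} - \frac{19}{27}\right)^{2} = \left(\frac{485}{27}\right)^{2} = \frac{235225}{729}$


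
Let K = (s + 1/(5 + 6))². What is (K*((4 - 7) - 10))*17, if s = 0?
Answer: -221/121 ≈ -1.8264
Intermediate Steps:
K = 1/121 (K = (0 + 1/(5 + 6))² = (0 + 1/11)² = (1/11)² = 1/121 ≈ 0.0082645)
(K*((4 - 7) - 10))*17 = (((4 - 7) - 10)/121)*17 = ((-3 - 10)/121)*17 = ((1/121)*(-13))*17 = -13/121*17 = -221/121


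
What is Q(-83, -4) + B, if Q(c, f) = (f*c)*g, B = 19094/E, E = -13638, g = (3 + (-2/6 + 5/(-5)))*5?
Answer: 6285451/2273 ≈ 2765.3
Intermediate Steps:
g = 25/3 (g = (3 + (-2*⅙ + 5*(-⅕)))*5 = (3 + (-⅓ - 1))*5 = (3 - 4/3)*5 = (5/3)*5 = 25/3 ≈ 8.3333)
B = -9547/6819 (B = 19094/(-13638) = 19094*(-1/13638) = -9547/6819 ≈ -1.4001)
Q(c, f) = 25*c*f/3 (Q(c, f) = (f*c)*(25/3) = (c*f)*(25/3) = 25*c*f/3)
Q(-83, -4) + B = (25/3)*(-83)*(-4) - 9547/6819 = 8300/3 - 9547/6819 = 6285451/2273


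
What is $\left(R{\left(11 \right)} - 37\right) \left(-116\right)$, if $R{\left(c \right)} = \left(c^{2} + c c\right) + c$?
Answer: $-25056$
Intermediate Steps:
$R{\left(c \right)} = c + 2 c^{2}$ ($R{\left(c \right)} = \left(c^{2} + c^{2}\right) + c = 2 c^{2} + c = c + 2 c^{2}$)
$\left(R{\left(11 \right)} - 37\right) \left(-116\right) = \left(11 \left(1 + 2 \cdot 11\right) - 37\right) \left(-116\right) = \left(11 \left(1 + 22\right) - 37\right) \left(-116\right) = \left(11 \cdot 23 - 37\right) \left(-116\right) = \left(253 - 37\right) \left(-116\right) = 216 \left(-116\right) = -25056$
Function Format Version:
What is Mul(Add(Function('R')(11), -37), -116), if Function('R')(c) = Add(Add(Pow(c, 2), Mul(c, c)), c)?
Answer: -25056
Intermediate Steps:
Function('R')(c) = Add(c, Mul(2, Pow(c, 2))) (Function('R')(c) = Add(Add(Pow(c, 2), Pow(c, 2)), c) = Add(Mul(2, Pow(c, 2)), c) = Add(c, Mul(2, Pow(c, 2))))
Mul(Add(Function('R')(11), -37), -116) = Mul(Add(Mul(11, Add(1, Mul(2, 11))), -37), -116) = Mul(Add(Mul(11, Add(1, 22)), -37), -116) = Mul(Add(Mul(11, 23), -37), -116) = Mul(Add(253, -37), -116) = Mul(216, -116) = -25056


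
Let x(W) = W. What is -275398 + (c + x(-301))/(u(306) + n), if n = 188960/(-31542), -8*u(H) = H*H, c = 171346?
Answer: -101729787501392/369372299 ≈ -2.7541e+5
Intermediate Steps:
u(H) = -H²/8 (u(H) = -H*H/8 = -H²/8)
n = -94480/15771 (n = 188960*(-1/31542) = -94480/15771 ≈ -5.9907)
-275398 + (c + x(-301))/(u(306) + n) = -275398 + (171346 - 301)/(-⅛*306² - 94480/15771) = -275398 + 171045/(-⅛*93636 - 94480/15771) = -275398 + 171045/(-23409/2 - 94480/15771) = -275398 + 171045/(-369372299/31542) = -275398 + 171045*(-31542/369372299) = -275398 - 5395101390/369372299 = -101729787501392/369372299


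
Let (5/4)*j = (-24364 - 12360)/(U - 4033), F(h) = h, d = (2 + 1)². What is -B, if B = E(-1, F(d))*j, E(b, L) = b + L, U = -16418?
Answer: -1175168/102255 ≈ -11.493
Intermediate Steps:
d = 9 (d = 3² = 9)
E(b, L) = L + b
j = 146896/102255 (j = 4*((-24364 - 12360)/(-16418 - 4033))/5 = 4*(-36724/(-20451))/5 = 4*(-36724*(-1/20451))/5 = (⅘)*(36724/20451) = 146896/102255 ≈ 1.4366)
B = 1175168/102255 (B = (9 - 1)*(146896/102255) = 8*(146896/102255) = 1175168/102255 ≈ 11.493)
-B = -1*1175168/102255 = -1175168/102255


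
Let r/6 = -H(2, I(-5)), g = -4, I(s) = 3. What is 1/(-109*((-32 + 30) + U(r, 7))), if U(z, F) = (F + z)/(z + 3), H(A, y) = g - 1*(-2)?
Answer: 15/1199 ≈ 0.012510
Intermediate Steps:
H(A, y) = -2 (H(A, y) = -4 - 1*(-2) = -4 + 2 = -2)
r = 12 (r = 6*(-1*(-2)) = 6*2 = 12)
U(z, F) = (F + z)/(3 + z)
1/(-109*((-32 + 30) + U(r, 7))) = 1/(-109*((-32 + 30) + (7 + 12)/(3 + 12))) = 1/(-109*(-2 + 19/15)) = 1/(-109*(-11/15)) = 1/(1199/15) = 15/1199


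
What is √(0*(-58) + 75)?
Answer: 5*√3 ≈ 8.6602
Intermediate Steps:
√(0*(-58) + 75) = √(0 + 75) = √75 = 5*√3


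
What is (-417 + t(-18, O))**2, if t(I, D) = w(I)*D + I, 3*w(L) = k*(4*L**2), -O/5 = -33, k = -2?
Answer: 20447570025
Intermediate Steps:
O = 165 (O = -5*(-33) = 165)
w(L) = -8*L**2/3 (w(L) = (-8*L**2)/3 = -8*L**2/3)
t(I, D) = I - 8*D*I**2/3 (t(I, D) = (-8*I**2/3)*D + I = -8*D*I**2/3 + I = I - 8*D*I**2/3)
(-417 + t(-18, O))**2 = (-417 + (1/3)*(-18)*(3 - 8*165*(-18)))**2 = (-417 + (1/3)*(-18)*(3 + 23760))**2 = (-417 + (1/3)*(-18)*23763)**2 = (-417 - 142578)**2 = (-142995)**2 = 20447570025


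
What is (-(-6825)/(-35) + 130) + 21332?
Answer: 21267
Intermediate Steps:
(-(-6825)/(-35) + 130) + 21332 = (-(-6825)*(-1)/35 + 130) + 21332 = (-325*⅗ + 130) + 21332 = (-195 + 130) + 21332 = -65 + 21332 = 21267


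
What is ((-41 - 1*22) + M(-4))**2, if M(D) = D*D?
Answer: 2209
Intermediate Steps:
M(D) = D**2
((-41 - 1*22) + M(-4))**2 = ((-41 - 1*22) + (-4)**2)**2 = ((-41 - 22) + 16)**2 = (-63 + 16)**2 = (-47)**2 = 2209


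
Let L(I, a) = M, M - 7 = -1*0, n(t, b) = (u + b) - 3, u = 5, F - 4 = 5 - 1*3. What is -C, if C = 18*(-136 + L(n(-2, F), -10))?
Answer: 2322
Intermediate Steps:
F = 6 (F = 4 + (5 - 1*3) = 4 + (5 - 3) = 4 + 2 = 6)
n(t, b) = 2 + b (n(t, b) = (5 + b) - 3 = 2 + b)
M = 7 (M = 7 - 1*0 = 7 + 0 = 7)
L(I, a) = 7
C = -2322 (C = 18*(-136 + 7) = 18*(-129) = -2322)
-C = -1*(-2322) = 2322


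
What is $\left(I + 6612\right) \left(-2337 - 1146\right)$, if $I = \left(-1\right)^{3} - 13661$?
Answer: $24555150$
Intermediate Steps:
$I = -13662$ ($I = -1 - 13661 = -13662$)
$\left(I + 6612\right) \left(-2337 - 1146\right) = \left(-13662 + 6612\right) \left(-2337 - 1146\right) = \left(-7050\right) \left(-3483\right) = 24555150$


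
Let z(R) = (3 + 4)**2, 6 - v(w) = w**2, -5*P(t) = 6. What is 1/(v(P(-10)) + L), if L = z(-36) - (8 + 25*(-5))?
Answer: 25/4264 ≈ 0.0058630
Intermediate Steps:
P(t) = -6/5 (P(t) = -1/5*6 = -6/5)
v(w) = 6 - w**2
z(R) = 49 (z(R) = 7**2 = 49)
L = 166 (L = 49 - (8 + 25*(-5)) = 49 - (8 - 125) = 49 - 1*(-117) = 49 + 117 = 166)
1/(v(P(-10)) + L) = 1/((6 - (-6/5)**2) + 166) = 1/((6 - 1*36/25) + 166) = 1/((6 - 36/25) + 166) = 1/(114/25 + 166) = 1/(4264/25) = 25/4264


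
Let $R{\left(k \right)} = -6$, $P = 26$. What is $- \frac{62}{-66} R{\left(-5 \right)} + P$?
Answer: $\frac{224}{11} \approx 20.364$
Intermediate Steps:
$- \frac{62}{-66} R{\left(-5 \right)} + P = - \frac{62}{-66} \left(-6\right) + 26 = \left(-62\right) \left(- \frac{1}{66}\right) \left(-6\right) + 26 = \frac{31}{33} \left(-6\right) + 26 = - \frac{62}{11} + 26 = \frac{224}{11}$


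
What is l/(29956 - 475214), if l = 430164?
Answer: -215082/222629 ≈ -0.96610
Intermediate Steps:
l/(29956 - 475214) = 430164/(29956 - 475214) = 430164/(-445258) = 430164*(-1/445258) = -215082/222629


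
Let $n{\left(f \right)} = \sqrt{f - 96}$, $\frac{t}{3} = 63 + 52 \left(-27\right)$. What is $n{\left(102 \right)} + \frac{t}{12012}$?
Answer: $- \frac{1341}{4004} + \sqrt{6} \approx 2.1146$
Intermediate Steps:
$t = -4023$ ($t = 3 \left(63 + 52 \left(-27\right)\right) = 3 \left(63 - 1404\right) = 3 \left(-1341\right) = -4023$)
$n{\left(f \right)} = \sqrt{-96 + f}$
$n{\left(102 \right)} + \frac{t}{12012} = \sqrt{-96 + 102} - \frac{4023}{12012} = \sqrt{6} - \frac{1341}{4004} = - \frac{1341}{4004} + \sqrt{6}$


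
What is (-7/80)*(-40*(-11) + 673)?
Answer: -7791/80 ≈ -97.387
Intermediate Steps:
(-7/80)*(-40*(-11) + 673) = (-7*1/80)*(440 + 673) = -7/80*1113 = -7791/80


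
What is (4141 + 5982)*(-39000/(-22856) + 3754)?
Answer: 108620326519/2857 ≈ 3.8019e+7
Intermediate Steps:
(4141 + 5982)*(-39000/(-22856) + 3754) = 10123*(-39000*(-1/22856) + 3754) = 10123*(4875/2857 + 3754) = 10123*(10730053/2857) = 108620326519/2857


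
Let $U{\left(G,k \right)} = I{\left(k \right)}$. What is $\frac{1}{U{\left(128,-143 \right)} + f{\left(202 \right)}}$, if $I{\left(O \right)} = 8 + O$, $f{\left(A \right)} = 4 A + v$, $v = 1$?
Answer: $\frac{1}{674} \approx 0.0014837$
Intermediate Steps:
$f{\left(A \right)} = 1 + 4 A$ ($f{\left(A \right)} = 4 A + 1 = 1 + 4 A$)
$U{\left(G,k \right)} = 8 + k$
$\frac{1}{U{\left(128,-143 \right)} + f{\left(202 \right)}} = \frac{1}{\left(8 - 143\right) + \left(1 + 4 \cdot 202\right)} = \frac{1}{-135 + \left(1 + 808\right)} = \frac{1}{-135 + 809} = \frac{1}{674}$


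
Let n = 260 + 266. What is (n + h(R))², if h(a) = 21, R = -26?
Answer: 299209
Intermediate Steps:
n = 526
(n + h(R))² = (526 + 21)² = 547² = 299209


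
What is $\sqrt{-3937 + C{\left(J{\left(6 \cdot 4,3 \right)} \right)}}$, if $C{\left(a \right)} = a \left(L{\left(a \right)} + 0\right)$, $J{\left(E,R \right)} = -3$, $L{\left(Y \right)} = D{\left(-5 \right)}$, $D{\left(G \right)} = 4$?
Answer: $i \sqrt{3949} \approx 62.841 i$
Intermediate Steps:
$L{\left(Y \right)} = 4$
$C{\left(a \right)} = 4 a$ ($C{\left(a \right)} = a \left(4 + 0\right) = a 4 = 4 a$)
$\sqrt{-3937 + C{\left(J{\left(6 \cdot 4,3 \right)} \right)}} = \sqrt{-3937 + 4 \left(-3\right)} = \sqrt{-3937 - 12} = \sqrt{-3949} = i \sqrt{3949}$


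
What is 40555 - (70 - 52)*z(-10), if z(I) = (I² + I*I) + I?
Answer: 37135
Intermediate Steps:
z(I) = I + 2*I² (z(I) = (I² + I²) + I = 2*I² + I = I + 2*I²)
40555 - (70 - 52)*z(-10) = 40555 - (70 - 52)*(-10*(1 + 2*(-10))) = 40555 - 18*(-10*(1 - 20)) = 40555 - 18*(-10*(-19)) = 40555 - 18*190 = 40555 - 1*3420 = 40555 - 3420 = 37135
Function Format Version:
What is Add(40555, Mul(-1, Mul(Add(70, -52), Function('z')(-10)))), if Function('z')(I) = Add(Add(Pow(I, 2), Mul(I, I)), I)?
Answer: 37135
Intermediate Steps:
Function('z')(I) = Add(I, Mul(2, Pow(I, 2))) (Function('z')(I) = Add(Add(Pow(I, 2), Pow(I, 2)), I) = Add(Mul(2, Pow(I, 2)), I) = Add(I, Mul(2, Pow(I, 2))))
Add(40555, Mul(-1, Mul(Add(70, -52), Function('z')(-10)))) = Add(40555, Mul(-1, Mul(Add(70, -52), Mul(-10, Add(1, Mul(2, -10)))))) = Add(40555, Mul(-1, Mul(18, Mul(-10, Add(1, -20))))) = Add(40555, Mul(-1, Mul(18, Mul(-10, -19)))) = Add(40555, Mul(-1, Mul(18, 190))) = Add(40555, Mul(-1, 3420)) = Add(40555, -3420) = 37135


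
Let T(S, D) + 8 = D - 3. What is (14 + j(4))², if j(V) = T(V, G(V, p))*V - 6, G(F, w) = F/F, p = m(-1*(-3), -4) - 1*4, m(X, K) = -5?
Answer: 1024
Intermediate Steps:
p = -9 (p = -5 - 1*4 = -5 - 4 = -9)
G(F, w) = 1
T(S, D) = -11 + D (T(S, D) = -8 + (D - 3) = -8 + (-3 + D) = -11 + D)
j(V) = -6 - 10*V (j(V) = (-11 + 1)*V - 6 = -10*V - 6 = -6 - 10*V)
(14 + j(4))² = (14 + (-6 - 10*4))² = (14 + (-6 - 40))² = (14 - 46)² = (-32)² = 1024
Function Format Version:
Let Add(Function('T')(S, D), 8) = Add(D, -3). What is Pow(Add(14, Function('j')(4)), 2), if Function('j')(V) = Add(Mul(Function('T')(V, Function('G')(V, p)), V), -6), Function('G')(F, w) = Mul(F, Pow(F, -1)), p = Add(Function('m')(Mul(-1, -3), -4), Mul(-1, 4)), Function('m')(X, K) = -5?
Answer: 1024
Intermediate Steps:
p = -9 (p = Add(-5, Mul(-1, 4)) = Add(-5, -4) = -9)
Function('G')(F, w) = 1
Function('T')(S, D) = Add(-11, D) (Function('T')(S, D) = Add(-8, Add(D, -3)) = Add(-8, Add(-3, D)) = Add(-11, D))
Function('j')(V) = Add(-6, Mul(-10, V)) (Function('j')(V) = Add(Mul(Add(-11, 1), V), -6) = Add(Mul(-10, V), -6) = Add(-6, Mul(-10, V)))
Pow(Add(14, Function('j')(4)), 2) = Pow(Add(14, Add(-6, Mul(-10, 4))), 2) = Pow(Add(14, Add(-6, -40)), 2) = Pow(Add(14, -46), 2) = Pow(-32, 2) = 1024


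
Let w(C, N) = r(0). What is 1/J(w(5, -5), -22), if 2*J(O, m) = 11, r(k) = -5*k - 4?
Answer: 2/11 ≈ 0.18182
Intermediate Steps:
r(k) = -4 - 5*k
w(C, N) = -4 (w(C, N) = -4 - 5*0 = -4 + 0 = -4)
J(O, m) = 11/2 (J(O, m) = (1/2)*11 = 11/2)
1/J(w(5, -5), -22) = 1/(11/2) = 2/11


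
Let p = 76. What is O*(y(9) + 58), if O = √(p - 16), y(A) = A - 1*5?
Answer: 124*√15 ≈ 480.25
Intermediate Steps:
y(A) = -5 + A (y(A) = A - 5 = -5 + A)
O = 2*√15 (O = √(76 - 16) = √60 = 2*√15 ≈ 7.7460)
O*(y(9) + 58) = (2*√15)*((-5 + 9) + 58) = (2*√15)*(4 + 58) = (2*√15)*62 = 124*√15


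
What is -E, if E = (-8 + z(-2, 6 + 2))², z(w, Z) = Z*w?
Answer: -576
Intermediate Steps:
E = 576 (E = (-8 + (6 + 2)*(-2))² = (-8 + 8*(-2))² = (-8 - 16)² = (-24)² = 576)
-E = -1*576 = -576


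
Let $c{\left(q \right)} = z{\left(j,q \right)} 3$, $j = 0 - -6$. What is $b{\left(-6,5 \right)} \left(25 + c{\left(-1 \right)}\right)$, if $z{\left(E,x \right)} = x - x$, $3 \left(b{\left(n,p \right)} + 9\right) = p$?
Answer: $- \frac{550}{3} \approx -183.33$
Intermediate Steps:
$j = 6$ ($j = 0 + 6 = 6$)
$b{\left(n,p \right)} = -9 + \frac{p}{3}$
$z{\left(E,x \right)} = 0$
$c{\left(q \right)} = 0$ ($c{\left(q \right)} = 0 \cdot 3 = 0$)
$b{\left(-6,5 \right)} \left(25 + c{\left(-1 \right)}\right) = \left(-9 + \frac{1}{3} \cdot 5\right) \left(25 + 0\right) = \left(-9 + \frac{5}{3}\right) 25 = \left(- \frac{22}{3}\right) 25 = - \frac{550}{3}$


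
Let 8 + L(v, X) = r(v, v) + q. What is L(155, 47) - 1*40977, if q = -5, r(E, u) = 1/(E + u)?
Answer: -12706899/310 ≈ -40990.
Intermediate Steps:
L(v, X) = -13 + 1/(2*v) (L(v, X) = -8 + (1/(v + v) - 5) = -8 + (1/(2*v) - 5) = -8 + (-5 + 1/(2*v)) = -13 + 1/(2*v))
L(155, 47) - 1*40977 = (-13 + (½)/155) - 1*40977 = (-13 + (½)*(1/155)) - 40977 = (-13 + 1/310) - 40977 = -4029/310 - 40977 = -12706899/310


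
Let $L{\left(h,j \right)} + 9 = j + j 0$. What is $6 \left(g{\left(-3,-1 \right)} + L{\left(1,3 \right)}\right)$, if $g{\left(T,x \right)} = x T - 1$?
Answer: $-24$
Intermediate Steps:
$L{\left(h,j \right)} = -9 + j$ ($L{\left(h,j \right)} = -9 + \left(j + j 0\right) = -9 + \left(j + 0\right) = -9 + j$)
$g{\left(T,x \right)} = -1 + T x$ ($g{\left(T,x \right)} = T x - 1 = -1 + T x$)
$6 \left(g{\left(-3,-1 \right)} + L{\left(1,3 \right)}\right) = 6 \left(\left(-1 - -3\right) + \left(-9 + 3\right)\right) = 6 \left(\left(-1 + 3\right) - 6\right) = 6 \left(2 - 6\right) = 6 \left(-4\right) = -24$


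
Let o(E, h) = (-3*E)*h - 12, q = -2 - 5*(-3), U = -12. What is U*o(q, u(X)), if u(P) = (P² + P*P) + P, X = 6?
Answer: 36648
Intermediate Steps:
u(P) = P + 2*P² (u(P) = (P² + P²) + P = 2*P² + P = P + 2*P²)
q = 13 (q = -2 + 15 = 13)
o(E, h) = -12 - 3*E*h (o(E, h) = -3*E*h - 12 = -12 - 3*E*h)
U*o(q, u(X)) = -12*(-12 - 3*13*6*(1 + 2*6)) = -12*(-12 - 3*13*6*(1 + 12)) = -12*(-12 - 3*13*6*13) = -12*(-12 - 3*13*78) = -12*(-12 - 3042) = -12*(-3054) = 36648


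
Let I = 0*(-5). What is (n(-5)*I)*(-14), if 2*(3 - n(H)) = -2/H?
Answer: 0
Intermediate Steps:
n(H) = 3 + 1/H (n(H) = 3 - (-1)/H = 3 + 1/H)
I = 0
(n(-5)*I)*(-14) = ((3 + 1/(-5))*0)*(-14) = ((3 - 1/5)*0)*(-14) = ((14/5)*0)*(-14) = 0*(-14) = 0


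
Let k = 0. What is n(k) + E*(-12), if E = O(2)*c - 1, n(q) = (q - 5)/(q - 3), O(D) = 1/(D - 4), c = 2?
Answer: 77/3 ≈ 25.667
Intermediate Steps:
O(D) = 1/(-4 + D)
n(q) = (-5 + q)/(-3 + q)
E = -2 (E = 2/(-4 + 2) - 1 = 2/(-2) - 1 = -½*2 - 1 = -1 - 1 = -2)
n(k) + E*(-12) = (-5 + 0)/(-3 + 0) - 2*(-12) = -5/(-3) + 24 = -⅓*(-5) + 24 = 5/3 + 24 = 77/3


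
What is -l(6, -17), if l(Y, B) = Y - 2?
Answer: -4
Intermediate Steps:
l(Y, B) = -2 + Y
-l(6, -17) = -(-2 + 6) = -1*4 = -4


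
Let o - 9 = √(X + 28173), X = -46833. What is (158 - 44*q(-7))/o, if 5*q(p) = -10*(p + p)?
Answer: -3222/6247 + 716*I*√4665/6247 ≈ -0.51577 + 7.8283*I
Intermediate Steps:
q(p) = -4*p (q(p) = (-10*(p + p))/5 = (-20*p)/5 = -4*p)
o = 9 + 2*I*√4665 (o = 9 + √(-46833 + 28173) = 9 + √(-18660) = 9 + 2*I*√4665 ≈ 9.0 + 136.6*I)
(158 - 44*q(-7))/o = (158 - (-176)*(-7))/(9 + 2*I*√4665) = (158 - 44*28)/(9 + 2*I*√4665) = (158 - 1232)/(9 + 2*I*√4665) = -1074/(9 + 2*I*√4665)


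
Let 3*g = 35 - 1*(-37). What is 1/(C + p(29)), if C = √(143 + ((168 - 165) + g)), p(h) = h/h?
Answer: -1/169 + √170/169 ≈ 0.071233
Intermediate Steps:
p(h) = 1
g = 24 (g = (35 - 1*(-37))/3 = (35 + 37)/3 = (⅓)*72 = 24)
C = √170 (C = √(143 + ((168 - 165) + 24)) = √(143 + (3 + 24)) = √(143 + 27) = √170 ≈ 13.038)
1/(C + p(29)) = 1/(√170 + 1) = 1/(1 + √170)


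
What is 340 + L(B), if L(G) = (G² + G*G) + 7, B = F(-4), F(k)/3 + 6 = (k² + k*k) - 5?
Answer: 8285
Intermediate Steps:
F(k) = -33 + 6*k² (F(k) = -18 + 3*((k² + k*k) - 5) = -18 + 3*((k² + k²) - 5) = -18 + 3*(2*k² - 5) = -18 + 3*(-5 + 2*k²) = -18 + (-15 + 6*k²) = -33 + 6*k²)
B = 63 (B = -33 + 6*(-4)² = -33 + 6*16 = -33 + 96 = 63)
L(G) = 7 + 2*G² (L(G) = (G² + G²) + 7 = 2*G² + 7 = 7 + 2*G²)
340 + L(B) = 340 + (7 + 2*63²) = 340 + (7 + 2*3969) = 340 + (7 + 7938) = 340 + 7945 = 8285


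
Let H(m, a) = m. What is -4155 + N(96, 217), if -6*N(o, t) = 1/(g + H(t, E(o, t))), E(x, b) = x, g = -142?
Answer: -1869751/450 ≈ -4155.0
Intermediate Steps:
N(o, t) = -1/(6*(-142 + t))
-4155 + N(96, 217) = -4155 - 1/(-852 + 6*217) = -4155 - 1/(-852 + 1302) = -4155 - 1/450 = -1869751/450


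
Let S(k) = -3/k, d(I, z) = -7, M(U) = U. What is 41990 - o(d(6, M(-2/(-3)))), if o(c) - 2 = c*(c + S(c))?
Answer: 41942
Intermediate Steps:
o(c) = 2 + c*(c - 3/c)
41990 - o(d(6, M(-2/(-3)))) = 41990 - (-1 + (-7)²) = 41990 - (-1 + 49) = 41990 - 1*48 = 41990 - 48 = 41942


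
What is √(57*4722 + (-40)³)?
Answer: √205154 ≈ 452.94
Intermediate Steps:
√(57*4722 + (-40)³) = √(269154 - 64000) = √205154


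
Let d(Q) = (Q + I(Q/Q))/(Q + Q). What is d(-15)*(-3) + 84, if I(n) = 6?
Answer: 831/10 ≈ 83.100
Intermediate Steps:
d(Q) = (6 + Q)/(2*Q) (d(Q) = (Q + 6)/(Q + Q) = (6 + Q)/((2*Q)) = (6 + Q)*(1/(2*Q)) = (6 + Q)/(2*Q))
d(-15)*(-3) + 84 = ((1/2)*(6 - 15)/(-15))*(-3) + 84 = ((1/2)*(-1/15)*(-9))*(-3) + 84 = (3/10)*(-3) + 84 = -9/10 + 84 = 831/10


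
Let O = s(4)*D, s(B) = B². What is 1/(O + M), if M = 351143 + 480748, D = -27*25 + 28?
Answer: 1/821539 ≈ 1.2172e-6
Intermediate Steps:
D = -647 (D = -675 + 28 = -647)
O = -10352 (O = 4²*(-647) = 16*(-647) = -10352)
M = 831891
1/(O + M) = 1/(-10352 + 831891) = 1/821539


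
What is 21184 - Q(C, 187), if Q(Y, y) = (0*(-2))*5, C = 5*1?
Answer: 21184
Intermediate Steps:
C = 5
Q(Y, y) = 0 (Q(Y, y) = 0*5 = 0)
21184 - Q(C, 187) = 21184 - 1*0 = 21184 + 0 = 21184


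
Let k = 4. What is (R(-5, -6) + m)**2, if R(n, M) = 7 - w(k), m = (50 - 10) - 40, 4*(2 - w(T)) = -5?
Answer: 225/16 ≈ 14.063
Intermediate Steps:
w(T) = 13/4 (w(T) = 2 - 1/4*(-5) = 2 + 5/4 = 13/4)
m = 0 (m = 40 - 40 = 0)
R(n, M) = 15/4 (R(n, M) = 7 - 1*13/4 = 7 - 13/4 = 15/4)
(R(-5, -6) + m)**2 = (15/4 + 0)**2 = (15/4)**2 = 225/16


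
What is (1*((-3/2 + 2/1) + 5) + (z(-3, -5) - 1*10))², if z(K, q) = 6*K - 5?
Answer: 3025/4 ≈ 756.25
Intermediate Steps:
z(K, q) = -5 + 6*K
(1*((-3/2 + 2/1) + 5) + (z(-3, -5) - 1*10))² = (1*((-3/2 + 2/1) + 5) + ((-5 + 6*(-3)) - 1*10))² = (1*((-3*½ + 2*1) + 5) + ((-5 - 18) - 10))² = (1*((-3/2 + 2) + 5) + (-23 - 10))² = (1*(½ + 5) - 33)² = (1*(11/2) - 33)² = (11/2 - 33)² = (-55/2)² = 3025/4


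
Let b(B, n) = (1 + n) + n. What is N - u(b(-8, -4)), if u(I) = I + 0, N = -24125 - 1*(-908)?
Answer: -23210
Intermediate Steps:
b(B, n) = 1 + 2*n
N = -23217 (N = -24125 + 908 = -23217)
u(I) = I
N - u(b(-8, -4)) = -23217 - (1 + 2*(-4)) = -23217 - (1 - 8) = -23217 - 1*(-7) = -23217 + 7 = -23210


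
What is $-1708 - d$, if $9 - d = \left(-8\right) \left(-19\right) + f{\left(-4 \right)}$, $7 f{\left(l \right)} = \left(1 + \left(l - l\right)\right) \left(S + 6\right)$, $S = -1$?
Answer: $- \frac{10950}{7} \approx -1564.3$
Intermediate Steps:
$f{\left(l \right)} = \frac{5}{7}$ ($f{\left(l \right)} = \frac{\left(1 + \left(l - l\right)\right) \left(-1 + 6\right)}{7} = \frac{\left(1 + 0\right) 5}{7} = \frac{1 \cdot 5}{7} = \frac{1}{7} \cdot 5 = \frac{5}{7}$)
$d = - \frac{1006}{7}$ ($d = 9 - \left(\left(-8\right) \left(-19\right) + \frac{5}{7}\right) = 9 - \left(152 + \frac{5}{7}\right) = 9 - \frac{1069}{7} = - \frac{1006}{7} \approx -143.71$)
$-1708 - d = -1708 - - \frac{1006}{7} = -1708 + \frac{1006}{7} = - \frac{10950}{7}$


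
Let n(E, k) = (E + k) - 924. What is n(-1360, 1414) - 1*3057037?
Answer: -3057907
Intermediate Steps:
n(E, k) = -924 + E + k
n(-1360, 1414) - 1*3057037 = (-924 - 1360 + 1414) - 1*3057037 = -870 - 3057037 = -3057907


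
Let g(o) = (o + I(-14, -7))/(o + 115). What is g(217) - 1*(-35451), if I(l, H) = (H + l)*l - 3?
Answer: 2942560/83 ≈ 35453.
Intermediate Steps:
I(l, H) = -3 + l*(H + l) (I(l, H) = l*(H + l) - 3 = -3 + l*(H + l))
g(o) = (291 + o)/(115 + o) (g(o) = (o + (-3 + (-14)**2 - 7*(-14)))/(o + 115) = (o + (-3 + 196 + 98))/(115 + o) = (o + 291)/(115 + o) = (291 + o)/(115 + o))
g(217) - 1*(-35451) = (291 + 217)/(115 + 217) - 1*(-35451) = 508/332 + 35451 = (1/332)*508 + 35451 = 127/83 + 35451 = 2942560/83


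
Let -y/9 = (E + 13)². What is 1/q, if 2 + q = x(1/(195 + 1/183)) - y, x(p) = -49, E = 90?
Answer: 1/95430 ≈ 1.0479e-5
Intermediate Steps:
y = -95481 (y = -9*(90 + 13)² = -9*103² = -9*10609 = -95481)
q = 95430 (q = -2 + (-49 - 1*(-95481)) = -2 + (-49 + 95481) = -2 + 95432 = 95430)
1/q = 1/95430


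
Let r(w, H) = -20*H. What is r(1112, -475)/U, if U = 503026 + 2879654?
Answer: 475/169134 ≈ 0.0028084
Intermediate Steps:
U = 3382680
r(1112, -475)/U = -20*(-475)/3382680 = 9500*(1/3382680) = 475/169134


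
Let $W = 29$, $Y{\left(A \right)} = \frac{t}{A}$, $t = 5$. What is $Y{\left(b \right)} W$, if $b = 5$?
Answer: $29$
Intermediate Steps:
$Y{\left(A \right)} = \frac{5}{A}$
$Y{\left(b \right)} W = \frac{5}{5} \cdot 29 = 5 \cdot \frac{1}{5} \cdot 29 = 1 \cdot 29 = 29$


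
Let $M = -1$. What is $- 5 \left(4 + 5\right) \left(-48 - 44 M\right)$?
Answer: $180$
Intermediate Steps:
$- 5 \left(4 + 5\right) \left(-48 - 44 M\right) = - 5 \left(4 + 5\right) \left(-48 - -44\right) = \left(-5\right) 9 \left(-48 + 44\right) = \left(-45\right) \left(-4\right) = 180$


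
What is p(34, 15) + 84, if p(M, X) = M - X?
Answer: 103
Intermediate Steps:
p(34, 15) + 84 = (34 - 1*15) + 84 = (34 - 15) + 84 = 19 + 84 = 103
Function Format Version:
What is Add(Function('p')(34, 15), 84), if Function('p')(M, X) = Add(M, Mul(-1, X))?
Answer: 103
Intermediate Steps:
Add(Function('p')(34, 15), 84) = Add(Add(34, Mul(-1, 15)), 84) = Add(Add(34, -15), 84) = Add(19, 84) = 103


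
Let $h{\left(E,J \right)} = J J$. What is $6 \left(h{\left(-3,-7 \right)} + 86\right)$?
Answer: $810$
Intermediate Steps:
$h{\left(E,J \right)} = J^{2}$
$6 \left(h{\left(-3,-7 \right)} + 86\right) = 6 \left(\left(-7\right)^{2} + 86\right) = 6 \left(49 + 86\right) = 6 \cdot 135 = 810$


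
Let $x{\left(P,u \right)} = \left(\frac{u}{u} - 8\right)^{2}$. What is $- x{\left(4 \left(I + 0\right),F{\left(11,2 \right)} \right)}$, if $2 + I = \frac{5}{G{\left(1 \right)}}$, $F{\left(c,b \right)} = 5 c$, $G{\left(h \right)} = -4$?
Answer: $-49$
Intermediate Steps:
$I = - \frac{13}{4}$ ($I = -2 + \frac{5}{-4} = -2 + 5 \left(- \frac{1}{4}\right) = -2 - \frac{5}{4} = - \frac{13}{4} \approx -3.25$)
$x{\left(P,u \right)} = 49$ ($x{\left(P,u \right)} = \left(1 - 8\right)^{2} = \left(-7\right)^{2} = 49$)
$- x{\left(4 \left(I + 0\right),F{\left(11,2 \right)} \right)} = \left(-1\right) 49 = -49$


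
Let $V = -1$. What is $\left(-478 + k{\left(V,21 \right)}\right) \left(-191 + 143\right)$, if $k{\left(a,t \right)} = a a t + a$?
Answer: $21984$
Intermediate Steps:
$k{\left(a,t \right)} = a + t a^{2}$ ($k{\left(a,t \right)} = a^{2} t + a = t a^{2} + a = a + t a^{2}$)
$\left(-478 + k{\left(V,21 \right)}\right) \left(-191 + 143\right) = \left(-478 - \left(1 - 21\right)\right) \left(-191 + 143\right) = \left(-478 - \left(1 - 21\right)\right) \left(-48\right) = \left(-478 - -20\right) \left(-48\right) = \left(-478 + 20\right) \left(-48\right) = \left(-458\right) \left(-48\right) = 21984$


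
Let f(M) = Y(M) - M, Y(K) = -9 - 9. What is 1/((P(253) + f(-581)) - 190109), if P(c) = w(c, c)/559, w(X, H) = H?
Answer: -559/105955961 ≈ -5.2758e-6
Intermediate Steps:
Y(K) = -18
P(c) = c/559
f(M) = -18 - M
1/((P(253) + f(-581)) - 190109) = 1/(((1/559)*253 + (-18 - 1*(-581))) - 190109) = 1/((253/559 + (-18 + 581)) - 190109) = 1/((253/559 + 563) - 190109) = 1/(314970/559 - 190109) = 1/(-105955961/559) = -559/105955961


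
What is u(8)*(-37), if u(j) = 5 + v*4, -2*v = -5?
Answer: -555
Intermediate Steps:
v = 5/2 (v = -½*(-5) = 5/2 ≈ 2.5000)
u(j) = 15 (u(j) = 5 + (5/2)*4 = 5 + 10 = 15)
u(8)*(-37) = 15*(-37) = -555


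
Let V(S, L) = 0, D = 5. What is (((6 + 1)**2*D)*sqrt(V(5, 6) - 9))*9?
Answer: 6615*I ≈ 6615.0*I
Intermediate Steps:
(((6 + 1)**2*D)*sqrt(V(5, 6) - 9))*9 = (((6 + 1)**2*5)*sqrt(0 - 9))*9 = ((7**2*5)*sqrt(-9))*9 = ((49*5)*(3*I))*9 = (245*(3*I))*9 = (735*I)*9 = 6615*I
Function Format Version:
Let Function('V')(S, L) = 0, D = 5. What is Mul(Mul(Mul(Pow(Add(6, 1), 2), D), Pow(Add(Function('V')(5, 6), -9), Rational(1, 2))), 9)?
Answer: Mul(6615, I) ≈ Mul(6615.0, I)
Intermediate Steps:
Mul(Mul(Mul(Pow(Add(6, 1), 2), D), Pow(Add(Function('V')(5, 6), -9), Rational(1, 2))), 9) = Mul(Mul(Mul(Pow(Add(6, 1), 2), 5), Pow(Add(0, -9), Rational(1, 2))), 9) = Mul(Mul(Mul(Pow(7, 2), 5), Pow(-9, Rational(1, 2))), 9) = Mul(Mul(Mul(49, 5), Mul(3, I)), 9) = Mul(Mul(245, Mul(3, I)), 9) = Mul(Mul(735, I), 9) = Mul(6615, I)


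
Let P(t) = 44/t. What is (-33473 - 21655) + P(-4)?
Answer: -55139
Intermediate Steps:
(-33473 - 21655) + P(-4) = (-33473 - 21655) + 44/(-4) = -55128 + 44*(-¼) = -55128 - 11 = -55139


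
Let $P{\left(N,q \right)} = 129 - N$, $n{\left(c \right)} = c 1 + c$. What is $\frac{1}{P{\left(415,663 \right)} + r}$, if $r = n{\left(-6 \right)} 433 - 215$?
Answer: $- \frac{1}{5697} \approx -0.00017553$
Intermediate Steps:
$n{\left(c \right)} = 2 c$ ($n{\left(c \right)} = c + c = 2 c$)
$r = -5411$ ($r = 2 \left(-6\right) 433 - 215 = \left(-12\right) 433 - 215 = -5196 - 215 = -5411$)
$\frac{1}{P{\left(415,663 \right)} + r} = \frac{1}{\left(129 - 415\right) - 5411} = \frac{1}{-286 - 5411} = \frac{1}{-5697} = - \frac{1}{5697}$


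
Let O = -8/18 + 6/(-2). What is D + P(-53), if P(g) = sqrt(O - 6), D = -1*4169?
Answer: -4169 + I*sqrt(85)/3 ≈ -4169.0 + 3.0732*I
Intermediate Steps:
D = -4169
O = -31/9 (O = -8*1/18 + 6*(-1/2) = -4/9 - 3 = -31/9 ≈ -3.4444)
P(g) = I*sqrt(85)/3 (P(g) = sqrt(-31/9 - 6) = sqrt(-85/9) = I*sqrt(85)/3)
D + P(-53) = -4169 + I*sqrt(85)/3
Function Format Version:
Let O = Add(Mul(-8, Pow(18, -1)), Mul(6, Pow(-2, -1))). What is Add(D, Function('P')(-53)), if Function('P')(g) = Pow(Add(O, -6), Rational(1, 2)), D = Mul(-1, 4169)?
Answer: Add(-4169, Mul(Rational(1, 3), I, Pow(85, Rational(1, 2)))) ≈ Add(-4169.0, Mul(3.0732, I))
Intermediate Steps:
D = -4169
O = Rational(-31, 9) (O = Add(Mul(-8, Rational(1, 18)), Mul(6, Rational(-1, 2))) = Add(Rational(-4, 9), -3) = Rational(-31, 9) ≈ -3.4444)
Function('P')(g) = Mul(Rational(1, 3), I, Pow(85, Rational(1, 2))) (Function('P')(g) = Pow(Add(Rational(-31, 9), -6), Rational(1, 2)) = Pow(Rational(-85, 9), Rational(1, 2)) = Mul(Rational(1, 3), I, Pow(85, Rational(1, 2))))
Add(D, Function('P')(-53)) = Add(-4169, Mul(Rational(1, 3), I, Pow(85, Rational(1, 2))))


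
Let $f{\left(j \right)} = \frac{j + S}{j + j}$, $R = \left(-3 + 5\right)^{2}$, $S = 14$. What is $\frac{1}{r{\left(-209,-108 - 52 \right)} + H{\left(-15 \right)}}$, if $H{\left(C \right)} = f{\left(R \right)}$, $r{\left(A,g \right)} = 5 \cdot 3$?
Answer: $\frac{4}{69} \approx 0.057971$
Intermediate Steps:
$R = 4$ ($R = 2^{2} = 4$)
$f{\left(j \right)} = \frac{14 + j}{2 j}$ ($f{\left(j \right)} = \frac{j + 14}{j + j} = \frac{14 + j}{2 j}$)
$r{\left(A,g \right)} = 15$
$H{\left(C \right)} = \frac{9}{4}$ ($H{\left(C \right)} = \frac{14 + 4}{2 \cdot 4} = \frac{1}{2} \cdot \frac{1}{4} \cdot 18 = \frac{9}{4}$)
$\frac{1}{r{\left(-209,-108 - 52 \right)} + H{\left(-15 \right)}} = \frac{1}{15 + \frac{9}{4}} = \frac{1}{\frac{69}{4}} = \frac{4}{69}$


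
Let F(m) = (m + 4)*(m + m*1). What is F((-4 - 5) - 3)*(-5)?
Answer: -960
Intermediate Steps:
F(m) = 2*m*(4 + m) (F(m) = (4 + m)*(m + m) = (4 + m)*(2*m) = 2*m*(4 + m))
F((-4 - 5) - 3)*(-5) = (2*((-4 - 5) - 3)*(4 + ((-4 - 5) - 3)))*(-5) = (2*(-9 - 3)*(4 + (-9 - 3)))*(-5) = (2*(-12)*(4 - 12))*(-5) = (2*(-12)*(-8))*(-5) = 192*(-5) = -960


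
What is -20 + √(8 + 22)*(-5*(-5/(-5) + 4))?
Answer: -20 - 25*√30 ≈ -156.93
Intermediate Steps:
-20 + √(8 + 22)*(-5*(-5/(-5) + 4)) = -20 + √30*(-5*(-5*(-⅕) + 4)) = -20 + √30*(-5*(1 + 4)) = -20 + √30*(-5*5) = -20 + √30*(-25) = -20 - 25*√30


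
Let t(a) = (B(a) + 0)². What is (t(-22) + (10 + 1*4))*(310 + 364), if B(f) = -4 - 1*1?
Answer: 26286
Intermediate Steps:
B(f) = -5 (B(f) = -4 - 1 = -5)
t(a) = 25 (t(a) = (-5 + 0)² = (-5)² = 25)
(t(-22) + (10 + 1*4))*(310 + 364) = (25 + (10 + 1*4))*(310 + 364) = (25 + (10 + 4))*674 = (25 + 14)*674 = 39*674 = 26286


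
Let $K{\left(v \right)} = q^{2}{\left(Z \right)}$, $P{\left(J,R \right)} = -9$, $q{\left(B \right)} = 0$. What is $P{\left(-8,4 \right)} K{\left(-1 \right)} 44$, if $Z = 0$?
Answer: $0$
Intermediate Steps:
$K{\left(v \right)} = 0$ ($K{\left(v \right)} = 0^{2} = 0$)
$P{\left(-8,4 \right)} K{\left(-1 \right)} 44 = \left(-9\right) 0 \cdot 44 = 0 \cdot 44 = 0$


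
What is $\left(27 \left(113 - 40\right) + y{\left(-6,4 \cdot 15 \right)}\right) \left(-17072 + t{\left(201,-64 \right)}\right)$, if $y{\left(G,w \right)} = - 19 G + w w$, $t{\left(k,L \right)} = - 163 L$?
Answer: $-37748400$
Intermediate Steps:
$y{\left(G,w \right)} = w^{2} - 19 G$ ($y{\left(G,w \right)} = - 19 G + w^{2} = w^{2} - 19 G$)
$\left(27 \left(113 - 40\right) + y{\left(-6,4 \cdot 15 \right)}\right) \left(-17072 + t{\left(201,-64 \right)}\right) = \left(27 \left(113 - 40\right) - \left(-114 - \left(4 \cdot 15\right)^{2}\right)\right) \left(-17072 - -10432\right) = \left(27 \cdot 73 + \left(60^{2} + 114\right)\right) \left(-17072 + 10432\right) = \left(1971 + \left(3600 + 114\right)\right) \left(-6640\right) = \left(1971 + 3714\right) \left(-6640\right) = 5685 \left(-6640\right) = -37748400$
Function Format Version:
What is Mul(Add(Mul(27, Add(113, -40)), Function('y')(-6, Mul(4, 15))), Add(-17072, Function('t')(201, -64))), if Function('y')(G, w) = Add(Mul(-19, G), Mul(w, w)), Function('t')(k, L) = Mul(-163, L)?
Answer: -37748400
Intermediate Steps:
Function('y')(G, w) = Add(Pow(w, 2), Mul(-19, G)) (Function('y')(G, w) = Add(Mul(-19, G), Pow(w, 2)) = Add(Pow(w, 2), Mul(-19, G)))
Mul(Add(Mul(27, Add(113, -40)), Function('y')(-6, Mul(4, 15))), Add(-17072, Function('t')(201, -64))) = Mul(Add(Mul(27, Add(113, -40)), Add(Pow(Mul(4, 15), 2), Mul(-19, -6))), Add(-17072, Mul(-163, -64))) = Mul(Add(Mul(27, 73), Add(Pow(60, 2), 114)), Add(-17072, 10432)) = Mul(Add(1971, Add(3600, 114)), -6640) = Mul(Add(1971, 3714), -6640) = Mul(5685, -6640) = -37748400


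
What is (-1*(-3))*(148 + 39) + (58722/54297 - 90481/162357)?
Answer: 550012830574/979499781 ≈ 561.52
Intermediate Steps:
(-1*(-3))*(148 + 39) + (58722/54297 - 90481/162357) = 3*187 + (58722*(1/54297) - 90481*1/162357) = 561 + (19574/18099 - 90481/162357) = 561 + 513453433/979499781 = 550012830574/979499781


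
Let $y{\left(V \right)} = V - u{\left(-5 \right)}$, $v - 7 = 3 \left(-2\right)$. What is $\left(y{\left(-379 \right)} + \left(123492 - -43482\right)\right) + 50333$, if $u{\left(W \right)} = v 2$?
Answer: $216926$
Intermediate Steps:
$v = 1$ ($v = 7 + 3 \left(-2\right) = 7 - 6 = 1$)
$u{\left(W \right)} = 2$ ($u{\left(W \right)} = 1 \cdot 2 = 2$)
$y{\left(V \right)} = -2 + V$ ($y{\left(V \right)} = V - 2 = -2 + V$)
$\left(y{\left(-379 \right)} + \left(123492 - -43482\right)\right) + 50333 = \left(\left(-2 - 379\right) + \left(123492 - -43482\right)\right) + 50333 = \left(-381 + \left(123492 + 43482\right)\right) + 50333 = \left(-381 + 166974\right) + 50333 = 166593 + 50333 = 216926$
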